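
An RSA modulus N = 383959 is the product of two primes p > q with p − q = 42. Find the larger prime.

Since p = q + 42, we have 383959 = q(q + 42), so q² + 42q − 383959 = 0.
Discriminant: 42² + 4·383959 = 1764 + 1535836 = 1537600; √1537600 = 1240.
q = (−42 + 1240)/2 = 599, and p = q + 42 = 641.
Check: 599 · 641 = 383959.

641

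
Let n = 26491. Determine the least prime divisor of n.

26491 is odd.
Digit sum 22, not divisible by 3.
Ends in 1: not divisible by 5.
7: 26491 = 7·3784 + 3
11: 26491 = 11·2408 + 3
13: 26491 = 13·2037 + 10
17: 26491 = 17·1558 + 5
19: 26491 = 19·1394 + 5
23: 26491 = 23·1151 + 18
29: 26491 = 29·913 + 14
31: 26491 = 31·854 + 17
37: 26491 = 37·715 + 36
41: 26491 = 41·646 + 5
43: 26491 = 43·616 + 3
47: 26491 = 47·563 + 30
53: 26491 = 53·499 + 44
59: 26491 = 59·449

59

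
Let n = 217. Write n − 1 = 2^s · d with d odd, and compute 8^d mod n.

217 − 1 = 216 = 2^3 · 27, so d = 27.
8^1 ≡ 8 (mod 217)
8^2 ≡ 8^2 = 64 ≡ 64 (mod 217)
8^4 ≡ 64^2 = 4096 ≡ 190 (mod 217)
8^8 ≡ 190^2 = 36100 ≡ 78 (mod 217)
8^16 ≡ 78^2 = 6084 ≡ 8 (mod 217)
27 = 16 + 8 + 2 + 1 in binary powers of 2.
So 8^27 ≡ 8 · 78 · 64 · 8 ≡ 64 (mod 217).
Squaring chain: 64 → 190 → 78; never reaches −1, so base 8 is a Miller–Rabin witness that 217 is composite.

64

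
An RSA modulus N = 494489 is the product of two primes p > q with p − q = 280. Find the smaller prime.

Since p = q + 280, we have 494489 = q(q + 280), so q² + 280q − 494489 = 0.
Discriminant: 280² + 4·494489 = 78400 + 1977956 = 2056356; √2056356 = 1434.
q = (−280 + 1434)/2 = 577, and p = q + 280 = 857.
Check: 577 · 857 = 494489.

577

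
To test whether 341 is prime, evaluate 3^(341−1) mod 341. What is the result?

56

3^1 ≡ 3 (mod 341)
3^2 ≡ 3^2 = 9 ≡ 9 (mod 341)
3^4 ≡ 9^2 = 81 ≡ 81 (mod 341)
3^8 ≡ 81^2 = 6561 ≡ 82 (mod 341)
3^16 ≡ 82^2 = 6724 ≡ 245 (mod 341)
3^32 ≡ 245^2 = 60025 ≡ 9 (mod 341)
3^64 ≡ 9^2 = 81 ≡ 81 (mod 341)
3^128 ≡ 81^2 = 6561 ≡ 82 (mod 341)
3^256 ≡ 82^2 = 6724 ≡ 245 (mod 341)
340 = 256 + 64 + 16 + 4 in binary powers of 2.
So 3^340 ≡ 245 · 81 · 245 · 81 ≡ 56 (mod 341).
Since 56 ≠ 1, base 3 is a Fermat witness: 341 is composite.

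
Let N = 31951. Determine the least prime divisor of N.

89

31951 is odd.
Digit sum 19, not divisible by 3.
Ends in 1: not divisible by 5.
7: 31951 = 7·4564 + 3
11: 31951 = 11·2904 + 7
13: 31951 = 13·2457 + 10
17: 31951 = 17·1879 + 8
19: 31951 = 19·1681 + 12
23: 31951 = 23·1389 + 4
29: 31951 = 29·1101 + 22
31: 31951 = 31·1030 + 21
37: 31951 = 37·863 + 20
41: 31951 = 41·779 + 12
43: 31951 = 43·743 + 2
47: 31951 = 47·679 + 38
53: 31951 = 53·602 + 45
59: 31951 = 59·541 + 32
61: 31951 = 61·523 + 48
67: 31951 = 67·476 + 59
71: 31951 = 71·450 + 1
73: 31951 = 73·437 + 50
79: 31951 = 79·404 + 35
83: 31951 = 83·384 + 79
89: 31951 = 89·359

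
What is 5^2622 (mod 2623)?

1301

5^1 ≡ 5 (mod 2623)
5^2 ≡ 5^2 = 25 ≡ 25 (mod 2623)
5^4 ≡ 25^2 = 625 ≡ 625 (mod 2623)
5^8 ≡ 625^2 = 390625 ≡ 2421 (mod 2623)
5^16 ≡ 2421^2 = 5861241 ≡ 1459 (mod 2623)
5^32 ≡ 1459^2 = 2128681 ≡ 1428 (mod 2623)
5^64 ≡ 1428^2 = 2039184 ≡ 1113 (mod 2623)
5^128 ≡ 1113^2 = 1238769 ≡ 713 (mod 2623)
5^256 ≡ 713^2 = 508369 ≡ 2130 (mod 2623)
5^512 ≡ 2130^2 = 4536900 ≡ 1733 (mod 2623)
5^1024 ≡ 1733^2 = 3003289 ≡ 2577 (mod 2623)
5^2048 ≡ 2577^2 = 6640929 ≡ 2116 (mod 2623)
2622 = 2048 + 512 + 32 + 16 + 8 + 4 + 2 in binary powers of 2.
So 5^2622 ≡ 2116 · 1733 · 1428 · 1459 · 2421 · 625 · 25 ≡ 1301 (mod 2623).
Since 1301 ≠ 1, base 5 is a Fermat witness: 2623 is composite.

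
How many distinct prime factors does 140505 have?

5

140505 = 3 · 46835
46835 = 5 · 9367
9367 = 17 · 551
551 = 19 · 29
140505 = 3 · 5 · 17 · 19 · 29, which has 5 distinct prime factors.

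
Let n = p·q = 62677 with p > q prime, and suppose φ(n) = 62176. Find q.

233

φ(n) = (p−1)(q−1) = n − (p+q) + 1, so p + q = 62677 − 62176 + 1 = 502.
p and q are the roots of t² − 502t + 62677 = 0.
Discriminant: 502² − 4·62677 = 252004 − 250708 = 1296; √1296 = 36.
q = (502 − 36)/2 = 233, p = (502 + 36)/2 = 269.
Check: 233 · 269 = 62677.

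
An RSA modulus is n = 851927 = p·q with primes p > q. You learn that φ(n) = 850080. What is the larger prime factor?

967

φ(n) = (p−1)(q−1) = n − (p+q) + 1, so p + q = 851927 − 850080 + 1 = 1848.
p and q are the roots of t² − 1848t + 851927 = 0.
Discriminant: 1848² − 4·851927 = 3415104 − 3407708 = 7396; √7396 = 86.
q = (1848 − 86)/2 = 881, p = (1848 + 86)/2 = 967.
Check: 881 · 967 = 851927.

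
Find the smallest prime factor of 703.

19

703 is odd.
Digit sum 10, not divisible by 3.
Ends in 3: not divisible by 5.
7: 703 = 7·100 + 3
11: 703 = 11·63 + 10
13: 703 = 13·54 + 1
17: 703 = 17·41 + 6
19: 703 = 19·37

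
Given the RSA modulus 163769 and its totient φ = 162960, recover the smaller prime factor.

389

φ(n) = (p−1)(q−1) = n − (p+q) + 1, so p + q = 163769 − 162960 + 1 = 810.
p and q are the roots of t² − 810t + 163769 = 0.
Discriminant: 810² − 4·163769 = 656100 − 655076 = 1024; √1024 = 32.
q = (810 − 32)/2 = 389, p = (810 + 32)/2 = 421.
Check: 389 · 421 = 163769.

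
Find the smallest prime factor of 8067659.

71

8067659 is odd.
Digit sum 41, not divisible by 3.
Ends in 9: not divisible by 5.
7: 8067659 = 7·1152522 + 5
11: 8067659 = 11·733423 + 6
13: 8067659 = 13·620589 + 2
17: 8067659 = 17·474568 + 3
19: 8067659 = 19·424613 + 12
23: 8067659 = 23·350767 + 18
29: 8067659 = 29·278195 + 4
31: 8067659 = 31·260247 + 2
37: 8067659 = 37·218044 + 31
41: 8067659 = 41·196772 + 7
43: 8067659 = 43·187619 + 42
47: 8067659 = 47·171652 + 15
53: 8067659 = 53·152219 + 52
59: 8067659 = 59·136739 + 58
61: 8067659 = 61·132256 + 43
67: 8067659 = 67·120412 + 55
71: 8067659 = 71·113629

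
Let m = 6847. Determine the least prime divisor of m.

6847 is odd.
Digit sum 25, not divisible by 3.
Ends in 7: not divisible by 5.
7: 6847 = 7·978 + 1
11: 6847 = 11·622 + 5
13: 6847 = 13·526 + 9
17: 6847 = 17·402 + 13
19: 6847 = 19·360 + 7
23: 6847 = 23·297 + 16
29: 6847 = 29·236 + 3
31: 6847 = 31·220 + 27
37: 6847 = 37·185 + 2
41: 6847 = 41·167

41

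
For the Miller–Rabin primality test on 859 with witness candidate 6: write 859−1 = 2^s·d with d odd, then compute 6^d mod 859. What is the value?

1

859 − 1 = 858 = 2^1 · 429, so d = 429.
6^1 ≡ 6 (mod 859)
6^2 ≡ 6^2 = 36 ≡ 36 (mod 859)
6^4 ≡ 36^2 = 1296 ≡ 437 (mod 859)
6^8 ≡ 437^2 = 190969 ≡ 271 (mod 859)
6^16 ≡ 271^2 = 73441 ≡ 426 (mod 859)
6^32 ≡ 426^2 = 181476 ≡ 227 (mod 859)
6^64 ≡ 227^2 = 51529 ≡ 848 (mod 859)
6^128 ≡ 848^2 = 719104 ≡ 121 (mod 859)
6^256 ≡ 121^2 = 14641 ≡ 38 (mod 859)
429 = 256 + 128 + 32 + 8 + 4 + 1 in binary powers of 2.
So 6^429 ≡ 38 · 121 · 227 · 271 · 437 · 6 ≡ 1 (mod 859).
Since 6^d ≡ 1 (mod 859), base 6 does not prove 859 composite.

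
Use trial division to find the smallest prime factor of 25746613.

25746613 is odd.
Digit sum 34, not divisible by 3.
Ends in 3: not divisible by 5.
7: 25746613 = 7·3678087 + 4
11: 25746613 = 11·2340601 + 2
13: 25746613 = 13·1980508 + 9
17: 25746613 = 17·1514506 + 11
19: 25746613 = 19·1355084 + 17
23: 25746613 = 23·1119417 + 22
29: 25746613 = 29·887814 + 7
31: 25746613 = 31·830535 + 28
37: 25746613 = 37·695854 + 15
41: 25746613 = 41·627966 + 7
43: 25746613 = 43·598758 + 19
47: 25746613 = 47·547800 + 13
53: 25746613 = 53·485785 + 8
59: 25746613 = 59·436383 + 16
61: 25746613 = 61·422075 + 38
67: 25746613 = 67·384277 + 54
71: 25746613 = 71·362628 + 25
73: 25746613 = 73·352693 + 24
79: 25746613 = 79·325906 + 39
83: 25746613 = 83·310200 + 13
89: 25746613 = 89·289287 + 70
97: 25746613 = 97·265429

97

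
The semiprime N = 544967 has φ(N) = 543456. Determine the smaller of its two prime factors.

φ(n) = (p−1)(q−1) = n − (p+q) + 1, so p + q = 544967 − 543456 + 1 = 1512.
p and q are the roots of t² − 1512t + 544967 = 0.
Discriminant: 1512² − 4·544967 = 2286144 − 2179868 = 106276; √106276 = 326.
q = (1512 − 326)/2 = 593, p = (1512 + 326)/2 = 919.
Check: 593 · 919 = 544967.

593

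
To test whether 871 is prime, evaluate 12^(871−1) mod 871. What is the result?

12^1 ≡ 12 (mod 871)
12^2 ≡ 12^2 = 144 ≡ 144 (mod 871)
12^4 ≡ 144^2 = 20736 ≡ 703 (mod 871)
12^8 ≡ 703^2 = 494209 ≡ 352 (mod 871)
12^16 ≡ 352^2 = 123904 ≡ 222 (mod 871)
12^32 ≡ 222^2 = 49284 ≡ 508 (mod 871)
12^64 ≡ 508^2 = 258064 ≡ 248 (mod 871)
12^128 ≡ 248^2 = 61504 ≡ 534 (mod 871)
12^256 ≡ 534^2 = 285156 ≡ 339 (mod 871)
12^512 ≡ 339^2 = 114921 ≡ 820 (mod 871)
870 = 512 + 256 + 64 + 32 + 4 + 2 in binary powers of 2.
So 12^870 ≡ 820 · 339 · 248 · 508 · 703 · 144 ≡ 92 (mod 871).
Since 92 ≠ 1, base 12 is a Fermat witness: 871 is composite.

92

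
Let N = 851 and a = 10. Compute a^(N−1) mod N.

380

10^1 ≡ 10 (mod 851)
10^2 ≡ 10^2 = 100 ≡ 100 (mod 851)
10^4 ≡ 100^2 = 10000 ≡ 639 (mod 851)
10^8 ≡ 639^2 = 408321 ≡ 692 (mod 851)
10^16 ≡ 692^2 = 478864 ≡ 602 (mod 851)
10^32 ≡ 602^2 = 362404 ≡ 729 (mod 851)
10^64 ≡ 729^2 = 531441 ≡ 417 (mod 851)
10^128 ≡ 417^2 = 173889 ≡ 285 (mod 851)
10^256 ≡ 285^2 = 81225 ≡ 380 (mod 851)
10^512 ≡ 380^2 = 144400 ≡ 581 (mod 851)
850 = 512 + 256 + 64 + 16 + 2 in binary powers of 2.
So 10^850 ≡ 581 · 380 · 417 · 602 · 100 ≡ 380 (mod 851).
Since 380 ≠ 1, base 10 is a Fermat witness: 851 is composite.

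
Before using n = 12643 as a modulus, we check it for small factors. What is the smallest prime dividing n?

12643 is odd.
Digit sum 16, not divisible by 3.
Ends in 3: not divisible by 5.
7: 12643 = 7·1806 + 1
11: 12643 = 11·1149 + 4
13: 12643 = 13·972 + 7
17: 12643 = 17·743 + 12
19: 12643 = 19·665 + 8
23: 12643 = 23·549 + 16
29: 12643 = 29·435 + 28
31: 12643 = 31·407 + 26
37: 12643 = 37·341 + 26
41: 12643 = 41·308 + 15
43: 12643 = 43·294 + 1
47: 12643 = 47·269

47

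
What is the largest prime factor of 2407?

83

2407 = 29 · 83
83 is prime.
So 2407 = 29 · 83; the largest prime factor is 83.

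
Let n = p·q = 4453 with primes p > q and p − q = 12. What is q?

Since p = q + 12, we have 4453 = q(q + 12), so q² + 12q − 4453 = 0.
Discriminant: 12² + 4·4453 = 144 + 17812 = 17956; √17956 = 134.
q = (−12 + 134)/2 = 61, and p = q + 12 = 73.
Check: 61 · 73 = 4453.

61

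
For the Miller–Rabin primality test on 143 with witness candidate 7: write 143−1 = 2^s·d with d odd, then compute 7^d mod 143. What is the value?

106

143 − 1 = 142 = 2^1 · 71, so d = 71.
7^1 ≡ 7 (mod 143)
7^2 ≡ 7^2 = 49 ≡ 49 (mod 143)
7^4 ≡ 49^2 = 2401 ≡ 113 (mod 143)
7^8 ≡ 113^2 = 12769 ≡ 42 (mod 143)
7^16 ≡ 42^2 = 1764 ≡ 48 (mod 143)
7^32 ≡ 48^2 = 2304 ≡ 16 (mod 143)
7^64 ≡ 16^2 = 256 ≡ 113 (mod 143)
71 = 64 + 4 + 2 + 1 in binary powers of 2.
So 7^71 ≡ 113 · 113 · 49 · 7 ≡ 106 (mod 143).
Squaring chain: 106; never reaches −1, so base 7 is a Miller–Rabin witness that 143 is composite.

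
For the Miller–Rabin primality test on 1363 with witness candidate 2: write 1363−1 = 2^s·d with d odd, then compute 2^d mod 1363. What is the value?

1363 − 1 = 1362 = 2^1 · 681, so d = 681.
2^1 ≡ 2 (mod 1363)
2^2 ≡ 2^2 = 4 ≡ 4 (mod 1363)
2^4 ≡ 4^2 = 16 ≡ 16 (mod 1363)
2^8 ≡ 16^2 = 256 ≡ 256 (mod 1363)
2^16 ≡ 256^2 = 65536 ≡ 112 (mod 1363)
2^32 ≡ 112^2 = 12544 ≡ 277 (mod 1363)
2^64 ≡ 277^2 = 76729 ≡ 401 (mod 1363)
2^128 ≡ 401^2 = 160801 ≡ 1330 (mod 1363)
2^256 ≡ 1330^2 = 1768900 ≡ 1089 (mod 1363)
2^512 ≡ 1089^2 = 1185921 ≡ 111 (mod 1363)
681 = 512 + 128 + 32 + 8 + 1 in binary powers of 2.
So 2^681 ≡ 111 · 1330 · 277 · 256 · 2 ≡ 686 (mod 1363).
Squaring chain: 686; never reaches −1, so base 2 is a Miller–Rabin witness that 1363 is composite.

686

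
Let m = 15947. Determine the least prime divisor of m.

37

15947 is odd.
Digit sum 26, not divisible by 3.
Ends in 7: not divisible by 5.
7: 15947 = 7·2278 + 1
11: 15947 = 11·1449 + 8
13: 15947 = 13·1226 + 9
17: 15947 = 17·938 + 1
19: 15947 = 19·839 + 6
23: 15947 = 23·693 + 8
29: 15947 = 29·549 + 26
31: 15947 = 31·514 + 13
37: 15947 = 37·431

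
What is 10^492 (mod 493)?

10^1 ≡ 10 (mod 493)
10^2 ≡ 10^2 = 100 ≡ 100 (mod 493)
10^4 ≡ 100^2 = 10000 ≡ 140 (mod 493)
10^8 ≡ 140^2 = 19600 ≡ 373 (mod 493)
10^16 ≡ 373^2 = 139129 ≡ 103 (mod 493)
10^32 ≡ 103^2 = 10609 ≡ 256 (mod 493)
10^64 ≡ 256^2 = 65536 ≡ 460 (mod 493)
10^128 ≡ 460^2 = 211600 ≡ 103 (mod 493)
10^256 ≡ 103^2 = 10609 ≡ 256 (mod 493)
492 = 256 + 128 + 64 + 32 + 8 + 4 in binary powers of 2.
So 10^492 ≡ 256 · 103 · 460 · 256 · 373 · 140 ≡ 132 (mod 493).
Since 132 ≠ 1, base 10 is a Fermat witness: 493 is composite.

132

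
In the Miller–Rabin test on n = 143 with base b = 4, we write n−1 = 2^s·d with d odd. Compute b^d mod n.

143 − 1 = 142 = 2^1 · 71, so d = 71.
4^1 ≡ 4 (mod 143)
4^2 ≡ 4^2 = 16 ≡ 16 (mod 143)
4^4 ≡ 16^2 = 256 ≡ 113 (mod 143)
4^8 ≡ 113^2 = 12769 ≡ 42 (mod 143)
4^16 ≡ 42^2 = 1764 ≡ 48 (mod 143)
4^32 ≡ 48^2 = 2304 ≡ 16 (mod 143)
4^64 ≡ 16^2 = 256 ≡ 113 (mod 143)
71 = 64 + 4 + 2 + 1 in binary powers of 2.
So 4^71 ≡ 113 · 113 · 16 · 4 ≡ 114 (mod 143).
Squaring chain: 114; never reaches −1, so base 4 is a Miller–Rabin witness that 143 is composite.

114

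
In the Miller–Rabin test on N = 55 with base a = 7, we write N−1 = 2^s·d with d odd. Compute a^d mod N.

55 − 1 = 54 = 2^1 · 27, so d = 27.
7^1 ≡ 7 (mod 55)
7^2 ≡ 7^2 = 49 ≡ 49 (mod 55)
7^4 ≡ 49^2 = 2401 ≡ 36 (mod 55)
7^8 ≡ 36^2 = 1296 ≡ 31 (mod 55)
7^16 ≡ 31^2 = 961 ≡ 26 (mod 55)
27 = 16 + 8 + 2 + 1 in binary powers of 2.
So 7^27 ≡ 26 · 31 · 49 · 7 ≡ 28 (mod 55).
Squaring chain: 28; never reaches −1, so base 7 is a Miller–Rabin witness that 55 is composite.

28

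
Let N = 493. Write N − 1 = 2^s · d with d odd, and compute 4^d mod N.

493 − 1 = 492 = 2^2 · 123, so d = 123.
4^1 ≡ 4 (mod 493)
4^2 ≡ 4^2 = 16 ≡ 16 (mod 493)
4^4 ≡ 16^2 = 256 ≡ 256 (mod 493)
4^8 ≡ 256^2 = 65536 ≡ 460 (mod 493)
4^16 ≡ 460^2 = 211600 ≡ 103 (mod 493)
4^32 ≡ 103^2 = 10609 ≡ 256 (mod 493)
4^64 ≡ 256^2 = 65536 ≡ 460 (mod 493)
123 = 64 + 32 + 16 + 8 + 2 + 1 in binary powers of 2.
So 4^123 ≡ 460 · 256 · 103 · 460 · 16 · 4 ≡ 353 (mod 493).
Squaring chain: 353 → 373; never reaches −1, so base 4 is a Miller–Rabin witness that 493 is composite.

353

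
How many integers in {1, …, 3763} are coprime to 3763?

Factor: 3763 = 53 · 71.
φ(3763) = (53−1) · (71−1) = 52 · 70 = 3640.

3640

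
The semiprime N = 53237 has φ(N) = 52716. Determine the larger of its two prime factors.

φ(n) = (p−1)(q−1) = n − (p+q) + 1, so p + q = 53237 − 52716 + 1 = 522.
p and q are the roots of t² − 522t + 53237 = 0.
Discriminant: 522² − 4·53237 = 272484 − 212948 = 59536; √59536 = 244.
q = (522 − 244)/2 = 139, p = (522 + 244)/2 = 383.
Check: 139 · 383 = 53237.

383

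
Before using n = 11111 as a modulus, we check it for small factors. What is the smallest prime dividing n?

41

11111 is odd.
Digit sum 5, not divisible by 3.
Ends in 1: not divisible by 5.
7: 11111 = 7·1587 + 2
11: 11111 = 11·1010 + 1
13: 11111 = 13·854 + 9
17: 11111 = 17·653 + 10
19: 11111 = 19·584 + 15
23: 11111 = 23·483 + 2
29: 11111 = 29·383 + 4
31: 11111 = 31·358 + 13
37: 11111 = 37·300 + 11
41: 11111 = 41·271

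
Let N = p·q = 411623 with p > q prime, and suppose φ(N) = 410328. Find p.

φ(n) = (p−1)(q−1) = n − (p+q) + 1, so p + q = 411623 − 410328 + 1 = 1296.
p and q are the roots of t² − 1296t + 411623 = 0.
Discriminant: 1296² − 4·411623 = 1679616 − 1646492 = 33124; √33124 = 182.
q = (1296 − 182)/2 = 557, p = (1296 + 182)/2 = 739.
Check: 557 · 739 = 411623.

739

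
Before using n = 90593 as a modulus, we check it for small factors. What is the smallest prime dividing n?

17

90593 is odd.
Digit sum 26, not divisible by 3.
Ends in 3: not divisible by 5.
7: 90593 = 7·12941 + 6
11: 90593 = 11·8235 + 8
13: 90593 = 13·6968 + 9
17: 90593 = 17·5329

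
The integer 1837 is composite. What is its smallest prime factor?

11

1837 is odd.
Digit sum 19, not divisible by 3.
Ends in 7: not divisible by 5.
7: 1837 = 7·262 + 3
11: 1837 = 11·167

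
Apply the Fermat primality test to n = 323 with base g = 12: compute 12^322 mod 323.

12^1 ≡ 12 (mod 323)
12^2 ≡ 12^2 = 144 ≡ 144 (mod 323)
12^4 ≡ 144^2 = 20736 ≡ 64 (mod 323)
12^8 ≡ 64^2 = 4096 ≡ 220 (mod 323)
12^16 ≡ 220^2 = 48400 ≡ 273 (mod 323)
12^32 ≡ 273^2 = 74529 ≡ 239 (mod 323)
12^64 ≡ 239^2 = 57121 ≡ 273 (mod 323)
12^128 ≡ 273^2 = 74529 ≡ 239 (mod 323)
12^256 ≡ 239^2 = 57121 ≡ 273 (mod 323)
322 = 256 + 64 + 2 in binary powers of 2.
So 12^322 ≡ 273 · 273 · 144 ≡ 178 (mod 323).
Since 178 ≠ 1, base 12 is a Fermat witness: 323 is composite.

178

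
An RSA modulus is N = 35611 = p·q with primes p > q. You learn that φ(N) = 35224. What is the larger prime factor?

φ(n) = (p−1)(q−1) = n − (p+q) + 1, so p + q = 35611 − 35224 + 1 = 388.
p and q are the roots of t² − 388t + 35611 = 0.
Discriminant: 388² − 4·35611 = 150544 − 142444 = 8100; √8100 = 90.
q = (388 − 90)/2 = 149, p = (388 + 90)/2 = 239.
Check: 149 · 239 = 35611.

239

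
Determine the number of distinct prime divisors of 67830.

67830 = 2 · 33915
33915 = 3 · 11305
11305 = 5 · 2261
2261 = 7 · 323
323 = 17 · 19
67830 = 2 · 3 · 5 · 7 · 17 · 19, which has 6 distinct prime factors.

6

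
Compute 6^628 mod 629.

38

6^1 ≡ 6 (mod 629)
6^2 ≡ 6^2 = 36 ≡ 36 (mod 629)
6^4 ≡ 36^2 = 1296 ≡ 38 (mod 629)
6^8 ≡ 38^2 = 1444 ≡ 186 (mod 629)
6^16 ≡ 186^2 = 34596 ≡ 1 (mod 629)
6^32 ≡ 1^2 = 1 ≡ 1 (mod 629)
6^64 ≡ 1^2 = 1 ≡ 1 (mod 629)
6^128 ≡ 1^2 = 1 ≡ 1 (mod 629)
6^256 ≡ 1^2 = 1 ≡ 1 (mod 629)
6^512 ≡ 1^2 = 1 ≡ 1 (mod 629)
628 = 512 + 64 + 32 + 16 + 4 in binary powers of 2.
So 6^628 ≡ 1 · 1 · 1 · 1 · 38 ≡ 38 (mod 629).
Since 38 ≠ 1, base 6 is a Fermat witness: 629 is composite.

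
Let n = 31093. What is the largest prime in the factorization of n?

59

31093 = 17 · 1829
1829 = 31 · 59
59 is prime.
So 31093 = 17 · 31 · 59; the largest prime factor is 59.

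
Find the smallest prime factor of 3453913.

37

3453913 is odd.
Digit sum 28, not divisible by 3.
Ends in 3: not divisible by 5.
7: 3453913 = 7·493416 + 1
11: 3453913 = 11·313992 + 1
13: 3453913 = 13·265685 + 8
17: 3453913 = 17·203171 + 6
19: 3453913 = 19·181784 + 17
23: 3453913 = 23·150170 + 3
29: 3453913 = 29·119100 + 13
31: 3453913 = 31·111416 + 17
37: 3453913 = 37·93349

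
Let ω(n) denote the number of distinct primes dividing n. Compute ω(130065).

130065 = 3 · 43355
43355 = 5 · 8671
8671 = 13 · 667
667 = 23 · 29
130065 = 3 · 5 · 13 · 23 · 29, which has 5 distinct prime factors.

5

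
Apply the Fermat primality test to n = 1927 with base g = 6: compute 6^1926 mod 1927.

777

6^1 ≡ 6 (mod 1927)
6^2 ≡ 6^2 = 36 ≡ 36 (mod 1927)
6^4 ≡ 36^2 = 1296 ≡ 1296 (mod 1927)
6^8 ≡ 1296^2 = 1679616 ≡ 1199 (mod 1927)
6^16 ≡ 1199^2 = 1437601 ≡ 59 (mod 1927)
6^32 ≡ 59^2 = 3481 ≡ 1554 (mod 1927)
6^64 ≡ 1554^2 = 2414916 ≡ 385 (mod 1927)
6^128 ≡ 385^2 = 148225 ≡ 1773 (mod 1927)
6^256 ≡ 1773^2 = 3143529 ≡ 592 (mod 1927)
6^512 ≡ 592^2 = 350464 ≡ 1677 (mod 1927)
6^1024 ≡ 1677^2 = 2812329 ≡ 836 (mod 1927)
1926 = 1024 + 512 + 256 + 128 + 4 + 2 in binary powers of 2.
So 6^1926 ≡ 836 · 1677 · 592 · 1773 · 1296 · 36 ≡ 777 (mod 1927).
Since 777 ≠ 1, base 6 is a Fermat witness: 1927 is composite.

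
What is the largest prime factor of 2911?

2911 = 41 · 71
71 is prime.
So 2911 = 41 · 71; the largest prime factor is 71.

71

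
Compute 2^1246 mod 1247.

2^1 ≡ 2 (mod 1247)
2^2 ≡ 2^2 = 4 ≡ 4 (mod 1247)
2^4 ≡ 4^2 = 16 ≡ 16 (mod 1247)
2^8 ≡ 16^2 = 256 ≡ 256 (mod 1247)
2^16 ≡ 256^2 = 65536 ≡ 692 (mod 1247)
2^32 ≡ 692^2 = 478864 ≡ 16 (mod 1247)
2^64 ≡ 16^2 = 256 ≡ 256 (mod 1247)
2^128 ≡ 256^2 = 65536 ≡ 692 (mod 1247)
2^256 ≡ 692^2 = 478864 ≡ 16 (mod 1247)
2^512 ≡ 16^2 = 256 ≡ 256 (mod 1247)
2^1024 ≡ 256^2 = 65536 ≡ 692 (mod 1247)
1246 = 1024 + 128 + 64 + 16 + 8 + 4 + 2 in binary powers of 2.
So 2^1246 ≡ 692 · 692 · 256 · 692 · 256 · 16 · 4 ≡ 173 (mod 1247).
Since 173 ≠ 1, base 2 is a Fermat witness: 1247 is composite.

173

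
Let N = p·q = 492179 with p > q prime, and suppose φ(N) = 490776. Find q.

φ(n) = (p−1)(q−1) = n − (p+q) + 1, so p + q = 492179 − 490776 + 1 = 1404.
p and q are the roots of t² − 1404t + 492179 = 0.
Discriminant: 1404² − 4·492179 = 1971216 − 1968716 = 2500; √2500 = 50.
q = (1404 − 50)/2 = 677, p = (1404 + 50)/2 = 727.
Check: 677 · 727 = 492179.

677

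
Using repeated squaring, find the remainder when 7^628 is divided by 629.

7^1 ≡ 7 (mod 629)
7^2 ≡ 7^2 = 49 ≡ 49 (mod 629)
7^4 ≡ 49^2 = 2401 ≡ 514 (mod 629)
7^8 ≡ 514^2 = 264196 ≡ 16 (mod 629)
7^16 ≡ 16^2 = 256 ≡ 256 (mod 629)
7^32 ≡ 256^2 = 65536 ≡ 120 (mod 629)
7^64 ≡ 120^2 = 14400 ≡ 562 (mod 629)
7^128 ≡ 562^2 = 315844 ≡ 86 (mod 629)
7^256 ≡ 86^2 = 7396 ≡ 477 (mod 629)
7^512 ≡ 477^2 = 227529 ≡ 460 (mod 629)
628 = 512 + 64 + 32 + 16 + 4 in binary powers of 2.
So 7^628 ≡ 460 · 562 · 120 · 256 · 514 ≡ 293 (mod 629).
Since 293 ≠ 1, base 7 is a Fermat witness: 629 is composite.

293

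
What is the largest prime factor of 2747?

67

2747 = 41 · 67
67 is prime.
So 2747 = 41 · 67; the largest prime factor is 67.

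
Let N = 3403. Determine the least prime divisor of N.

3403 is odd.
Digit sum 10, not divisible by 3.
Ends in 3: not divisible by 5.
7: 3403 = 7·486 + 1
11: 3403 = 11·309 + 4
13: 3403 = 13·261 + 10
17: 3403 = 17·200 + 3
19: 3403 = 19·179 + 2
23: 3403 = 23·147 + 22
29: 3403 = 29·117 + 10
31: 3403 = 31·109 + 24
37: 3403 = 37·91 + 36
41: 3403 = 41·83

41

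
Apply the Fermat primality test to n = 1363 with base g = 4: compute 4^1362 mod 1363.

4^1 ≡ 4 (mod 1363)
4^2 ≡ 4^2 = 16 ≡ 16 (mod 1363)
4^4 ≡ 16^2 = 256 ≡ 256 (mod 1363)
4^8 ≡ 256^2 = 65536 ≡ 112 (mod 1363)
4^16 ≡ 112^2 = 12544 ≡ 277 (mod 1363)
4^32 ≡ 277^2 = 76729 ≡ 401 (mod 1363)
4^64 ≡ 401^2 = 160801 ≡ 1330 (mod 1363)
4^128 ≡ 1330^2 = 1768900 ≡ 1089 (mod 1363)
4^256 ≡ 1089^2 = 1185921 ≡ 111 (mod 1363)
4^512 ≡ 111^2 = 12321 ≡ 54 (mod 1363)
4^1024 ≡ 54^2 = 2916 ≡ 190 (mod 1363)
1362 = 1024 + 256 + 64 + 16 + 2 in binary powers of 2.
So 4^1362 ≡ 190 · 111 · 1330 · 277 · 16 ≡ 836 (mod 1363).
Since 836 ≠ 1, base 4 is a Fermat witness: 1363 is composite.

836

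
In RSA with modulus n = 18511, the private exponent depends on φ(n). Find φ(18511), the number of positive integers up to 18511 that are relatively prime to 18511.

18232

Factor: 18511 = 107 · 173.
φ(18511) = (107−1) · (173−1) = 106 · 172 = 18232.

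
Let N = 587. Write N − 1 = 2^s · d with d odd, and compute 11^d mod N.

587 − 1 = 586 = 2^1 · 293, so d = 293.
11^1 ≡ 11 (mod 587)
11^2 ≡ 11^2 = 121 ≡ 121 (mod 587)
11^4 ≡ 121^2 = 14641 ≡ 553 (mod 587)
11^8 ≡ 553^2 = 305809 ≡ 569 (mod 587)
11^16 ≡ 569^2 = 323761 ≡ 324 (mod 587)
11^32 ≡ 324^2 = 104976 ≡ 490 (mod 587)
11^64 ≡ 490^2 = 240100 ≡ 17 (mod 587)
11^128 ≡ 17^2 = 289 ≡ 289 (mod 587)
11^256 ≡ 289^2 = 83521 ≡ 167 (mod 587)
293 = 256 + 32 + 4 + 1 in binary powers of 2.
So 11^293 ≡ 167 · 490 · 553 · 11 ≡ 586 (mod 587).
Since 11^d ≡ 586 (mod 587), base 11 does not prove 587 composite.

586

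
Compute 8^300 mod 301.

8^1 ≡ 8 (mod 301)
8^2 ≡ 8^2 = 64 ≡ 64 (mod 301)
8^4 ≡ 64^2 = 4096 ≡ 183 (mod 301)
8^8 ≡ 183^2 = 33489 ≡ 78 (mod 301)
8^16 ≡ 78^2 = 6084 ≡ 64 (mod 301)
8^32 ≡ 64^2 = 4096 ≡ 183 (mod 301)
8^64 ≡ 183^2 = 33489 ≡ 78 (mod 301)
8^128 ≡ 78^2 = 6084 ≡ 64 (mod 301)
8^256 ≡ 64^2 = 4096 ≡ 183 (mod 301)
300 = 256 + 32 + 8 + 4 in binary powers of 2.
So 8^300 ≡ 183 · 183 · 78 · 183 ≡ 274 (mod 301).
Since 274 ≠ 1, base 8 is a Fermat witness: 301 is composite.

274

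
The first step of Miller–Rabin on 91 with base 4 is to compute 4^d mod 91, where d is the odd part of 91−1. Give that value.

91 − 1 = 90 = 2^1 · 45, so d = 45.
4^1 ≡ 4 (mod 91)
4^2 ≡ 4^2 = 16 ≡ 16 (mod 91)
4^4 ≡ 16^2 = 256 ≡ 74 (mod 91)
4^8 ≡ 74^2 = 5476 ≡ 16 (mod 91)
4^16 ≡ 16^2 = 256 ≡ 74 (mod 91)
4^32 ≡ 74^2 = 5476 ≡ 16 (mod 91)
45 = 32 + 8 + 4 + 1 in binary powers of 2.
So 4^45 ≡ 16 · 16 · 74 · 4 ≡ 64 (mod 91).
Squaring chain: 64; never reaches −1, so base 4 is a Miller–Rabin witness that 91 is composite.

64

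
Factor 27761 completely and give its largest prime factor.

71

27761 = 17 · 1633
1633 = 23 · 71
71 is prime.
So 27761 = 17 · 23 · 71; the largest prime factor is 71.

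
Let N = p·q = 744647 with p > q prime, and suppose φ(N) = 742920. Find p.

907

φ(n) = (p−1)(q−1) = n − (p+q) + 1, so p + q = 744647 − 742920 + 1 = 1728.
p and q are the roots of t² − 1728t + 744647 = 0.
Discriminant: 1728² − 4·744647 = 2985984 − 2978588 = 7396; √7396 = 86.
q = (1728 − 86)/2 = 821, p = (1728 + 86)/2 = 907.
Check: 821 · 907 = 744647.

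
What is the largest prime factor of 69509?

69509 = 11 · 6319
6319 = 71 · 89
89 is prime.
So 69509 = 11 · 71 · 89; the largest prime factor is 89.

89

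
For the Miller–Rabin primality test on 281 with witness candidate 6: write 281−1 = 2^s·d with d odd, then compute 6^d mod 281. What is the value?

281 − 1 = 280 = 2^3 · 35, so d = 35.
6^1 ≡ 6 (mod 281)
6^2 ≡ 6^2 = 36 ≡ 36 (mod 281)
6^4 ≡ 36^2 = 1296 ≡ 172 (mod 281)
6^8 ≡ 172^2 = 29584 ≡ 79 (mod 281)
6^16 ≡ 79^2 = 6241 ≡ 59 (mod 281)
6^32 ≡ 59^2 = 3481 ≡ 109 (mod 281)
35 = 32 + 2 + 1 in binary powers of 2.
So 6^35 ≡ 109 · 36 · 6 ≡ 221 (mod 281).
Squaring chain: 221 → 228 → 280; reaches −1, so base 6 does not prove 281 composite.

221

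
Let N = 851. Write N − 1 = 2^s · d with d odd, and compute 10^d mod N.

851 − 1 = 850 = 2^1 · 425, so d = 425.
10^1 ≡ 10 (mod 851)
10^2 ≡ 10^2 = 100 ≡ 100 (mod 851)
10^4 ≡ 100^2 = 10000 ≡ 639 (mod 851)
10^8 ≡ 639^2 = 408321 ≡ 692 (mod 851)
10^16 ≡ 692^2 = 478864 ≡ 602 (mod 851)
10^32 ≡ 602^2 = 362404 ≡ 729 (mod 851)
10^64 ≡ 729^2 = 531441 ≡ 417 (mod 851)
10^128 ≡ 417^2 = 173889 ≡ 285 (mod 851)
10^256 ≡ 285^2 = 81225 ≡ 380 (mod 851)
425 = 256 + 128 + 32 + 8 + 1 in binary powers of 2.
So 10^425 ≡ 380 · 285 · 729 · 692 · 10 ≡ 359 (mod 851).
Squaring chain: 359; never reaches −1, so base 10 is a Miller–Rabin witness that 851 is composite.

359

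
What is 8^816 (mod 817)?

742

8^1 ≡ 8 (mod 817)
8^2 ≡ 8^2 = 64 ≡ 64 (mod 817)
8^4 ≡ 64^2 = 4096 ≡ 11 (mod 817)
8^8 ≡ 11^2 = 121 ≡ 121 (mod 817)
8^16 ≡ 121^2 = 14641 ≡ 752 (mod 817)
8^32 ≡ 752^2 = 565504 ≡ 140 (mod 817)
8^64 ≡ 140^2 = 19600 ≡ 809 (mod 817)
8^128 ≡ 809^2 = 654481 ≡ 64 (mod 817)
8^256 ≡ 64^2 = 4096 ≡ 11 (mod 817)
8^512 ≡ 11^2 = 121 ≡ 121 (mod 817)
816 = 512 + 256 + 32 + 16 in binary powers of 2.
So 8^816 ≡ 121 · 11 · 140 · 752 ≡ 742 (mod 817).
Since 742 ≠ 1, base 8 is a Fermat witness: 817 is composite.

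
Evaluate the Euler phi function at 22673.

Factor: 22673 = 7 · 41 · 79.
φ(22673) = (7−1) · (41−1) · (79−1) = 6 · 40 · 78 = 18720.

18720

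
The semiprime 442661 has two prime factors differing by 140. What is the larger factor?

Since p = q + 140, we have 442661 = q(q + 140), so q² + 140q − 442661 = 0.
Discriminant: 140² + 4·442661 = 19600 + 1770644 = 1790244; √1790244 = 1338.
q = (−140 + 1338)/2 = 599, and p = q + 140 = 739.
Check: 599 · 739 = 442661.

739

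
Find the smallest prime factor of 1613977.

37

1613977 is odd.
Digit sum 34, not divisible by 3.
Ends in 7: not divisible by 5.
7: 1613977 = 7·230568 + 1
11: 1613977 = 11·146725 + 2
13: 1613977 = 13·124152 + 1
17: 1613977 = 17·94939 + 14
19: 1613977 = 19·84946 + 3
23: 1613977 = 23·70172 + 21
29: 1613977 = 29·55654 + 11
31: 1613977 = 31·52063 + 24
37: 1613977 = 37·43621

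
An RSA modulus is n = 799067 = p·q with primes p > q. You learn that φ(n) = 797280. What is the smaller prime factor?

881

φ(n) = (p−1)(q−1) = n − (p+q) + 1, so p + q = 799067 − 797280 + 1 = 1788.
p and q are the roots of t² − 1788t + 799067 = 0.
Discriminant: 1788² − 4·799067 = 3196944 − 3196268 = 676; √676 = 26.
q = (1788 − 26)/2 = 881, p = (1788 + 26)/2 = 907.
Check: 881 · 907 = 799067.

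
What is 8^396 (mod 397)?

8^1 ≡ 8 (mod 397)
8^2 ≡ 8^2 = 64 ≡ 64 (mod 397)
8^4 ≡ 64^2 = 4096 ≡ 126 (mod 397)
8^8 ≡ 126^2 = 15876 ≡ 393 (mod 397)
8^16 ≡ 393^2 = 154449 ≡ 16 (mod 397)
8^32 ≡ 16^2 = 256 ≡ 256 (mod 397)
8^64 ≡ 256^2 = 65536 ≡ 31 (mod 397)
8^128 ≡ 31^2 = 961 ≡ 167 (mod 397)
8^256 ≡ 167^2 = 27889 ≡ 99 (mod 397)
396 = 256 + 128 + 8 + 4 in binary powers of 2.
So 8^396 ≡ 99 · 167 · 393 · 126 ≡ 1 (mod 397).
Since the result is 1, base 8 gives no evidence that 397 is composite.

1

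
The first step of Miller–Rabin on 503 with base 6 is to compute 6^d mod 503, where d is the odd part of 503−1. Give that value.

503 − 1 = 502 = 2^1 · 251, so d = 251.
6^1 ≡ 6 (mod 503)
6^2 ≡ 6^2 = 36 ≡ 36 (mod 503)
6^4 ≡ 36^2 = 1296 ≡ 290 (mod 503)
6^8 ≡ 290^2 = 84100 ≡ 99 (mod 503)
6^16 ≡ 99^2 = 9801 ≡ 244 (mod 503)
6^32 ≡ 244^2 = 59536 ≡ 182 (mod 503)
6^64 ≡ 182^2 = 33124 ≡ 429 (mod 503)
6^128 ≡ 429^2 = 184041 ≡ 446 (mod 503)
251 = 128 + 64 + 32 + 16 + 8 + 2 + 1 in binary powers of 2.
So 6^251 ≡ 446 · 429 · 182 · 244 · 99 · 36 · 6 ≡ 1 (mod 503).
Since 6^d ≡ 1 (mod 503), base 6 does not prove 503 composite.

1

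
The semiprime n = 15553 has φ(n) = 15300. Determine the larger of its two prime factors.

151

φ(n) = (p−1)(q−1) = n − (p+q) + 1, so p + q = 15553 − 15300 + 1 = 254.
p and q are the roots of t² − 254t + 15553 = 0.
Discriminant: 254² − 4·15553 = 64516 − 62212 = 2304; √2304 = 48.
q = (254 − 48)/2 = 103, p = (254 + 48)/2 = 151.
Check: 103 · 151 = 15553.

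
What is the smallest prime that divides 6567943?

6567943 is odd.
Digit sum 40, not divisible by 3.
Ends in 3: not divisible by 5.
7: 6567943 = 7·938277 + 4
11: 6567943 = 11·597085 + 8
13: 6567943 = 13·505226 + 5
17: 6567943 = 17·386349 + 10
19: 6567943 = 19·345681 + 4
23: 6567943 = 23·285562 + 17
29: 6567943 = 29·226480 + 23
31: 6567943 = 31·211869 + 4
37: 6567943 = 37·177511 + 36
41: 6567943 = 41·160193 + 30
43: 6567943 = 43·152742 + 37
47: 6567943 = 47·139743 + 22
53: 6567943 = 53·123923 + 24
59: 6567943 = 59·111321 + 4
61: 6567943 = 61·107671 + 12
67: 6567943 = 67·98029

67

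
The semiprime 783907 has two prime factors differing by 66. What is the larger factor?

919

Since p = q + 66, we have 783907 = q(q + 66), so q² + 66q − 783907 = 0.
Discriminant: 66² + 4·783907 = 4356 + 3135628 = 3139984; √3139984 = 1772.
q = (−66 + 1772)/2 = 853, and p = q + 66 = 919.
Check: 853 · 919 = 783907.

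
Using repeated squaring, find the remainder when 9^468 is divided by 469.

9^1 ≡ 9 (mod 469)
9^2 ≡ 9^2 = 81 ≡ 81 (mod 469)
9^4 ≡ 81^2 = 6561 ≡ 464 (mod 469)
9^8 ≡ 464^2 = 215296 ≡ 25 (mod 469)
9^16 ≡ 25^2 = 625 ≡ 156 (mod 469)
9^32 ≡ 156^2 = 24336 ≡ 417 (mod 469)
9^64 ≡ 417^2 = 173889 ≡ 359 (mod 469)
9^128 ≡ 359^2 = 128881 ≡ 375 (mod 469)
9^256 ≡ 375^2 = 140625 ≡ 394 (mod 469)
468 = 256 + 128 + 64 + 16 + 4 in binary powers of 2.
So 9^468 ≡ 394 · 375 · 359 · 156 · 464 ≡ 64 (mod 469).
Since 64 ≠ 1, base 9 is a Fermat witness: 469 is composite.

64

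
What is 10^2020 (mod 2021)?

10^1 ≡ 10 (mod 2021)
10^2 ≡ 10^2 = 100 ≡ 100 (mod 2021)
10^4 ≡ 100^2 = 10000 ≡ 1916 (mod 2021)
10^8 ≡ 1916^2 = 3671056 ≡ 920 (mod 2021)
10^16 ≡ 920^2 = 846400 ≡ 1622 (mod 2021)
10^32 ≡ 1622^2 = 2630884 ≡ 1563 (mod 2021)
10^64 ≡ 1563^2 = 2442969 ≡ 1601 (mod 2021)
10^128 ≡ 1601^2 = 2563201 ≡ 573 (mod 2021)
10^256 ≡ 573^2 = 328329 ≡ 927 (mod 2021)
10^512 ≡ 927^2 = 859329 ≡ 404 (mod 2021)
10^1024 ≡ 404^2 = 163216 ≡ 1536 (mod 2021)
2020 = 1024 + 512 + 256 + 128 + 64 + 32 + 4 in binary powers of 2.
So 10^2020 ≡ 1536 · 404 · 927 · 573 · 1601 · 1563 · 1916 ≡ 1615 (mod 2021).
Since 1615 ≠ 1, base 10 is a Fermat witness: 2021 is composite.

1615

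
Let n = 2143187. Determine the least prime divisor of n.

29

2143187 is odd.
Digit sum 26, not divisible by 3.
Ends in 7: not divisible by 5.
7: 2143187 = 7·306169 + 4
11: 2143187 = 11·194835 + 2
13: 2143187 = 13·164860 + 7
17: 2143187 = 17·126069 + 14
19: 2143187 = 19·112799 + 6
23: 2143187 = 23·93182 + 1
29: 2143187 = 29·73903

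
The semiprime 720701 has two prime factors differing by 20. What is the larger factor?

859

Since p = q + 20, we have 720701 = q(q + 20), so q² + 20q − 720701 = 0.
Discriminant: 20² + 4·720701 = 400 + 2882804 = 2883204; √2883204 = 1698.
q = (−20 + 1698)/2 = 839, and p = q + 20 = 859.
Check: 839 · 859 = 720701.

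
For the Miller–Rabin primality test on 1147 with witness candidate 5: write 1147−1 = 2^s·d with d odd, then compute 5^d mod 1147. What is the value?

156

1147 − 1 = 1146 = 2^1 · 573, so d = 573.
5^1 ≡ 5 (mod 1147)
5^2 ≡ 5^2 = 25 ≡ 25 (mod 1147)
5^4 ≡ 25^2 = 625 ≡ 625 (mod 1147)
5^8 ≡ 625^2 = 390625 ≡ 645 (mod 1147)
5^16 ≡ 645^2 = 416025 ≡ 811 (mod 1147)
5^32 ≡ 811^2 = 657721 ≡ 490 (mod 1147)
5^64 ≡ 490^2 = 240100 ≡ 377 (mod 1147)
5^128 ≡ 377^2 = 142129 ≡ 1048 (mod 1147)
5^256 ≡ 1048^2 = 1098304 ≡ 625 (mod 1147)
5^512 ≡ 625^2 = 390625 ≡ 645 (mod 1147)
573 = 512 + 32 + 16 + 8 + 4 + 1 in binary powers of 2.
So 5^573 ≡ 645 · 490 · 811 · 645 · 625 · 5 ≡ 156 (mod 1147).
Squaring chain: 156; never reaches −1, so base 5 is a Miller–Rabin witness that 1147 is composite.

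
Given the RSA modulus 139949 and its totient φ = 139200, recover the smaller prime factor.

φ(n) = (p−1)(q−1) = n − (p+q) + 1, so p + q = 139949 − 139200 + 1 = 750.
p and q are the roots of t² − 750t + 139949 = 0.
Discriminant: 750² − 4·139949 = 562500 − 559796 = 2704; √2704 = 52.
q = (750 − 52)/2 = 349, p = (750 + 52)/2 = 401.
Check: 349 · 401 = 139949.

349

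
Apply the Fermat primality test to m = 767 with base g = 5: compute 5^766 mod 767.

454

5^1 ≡ 5 (mod 767)
5^2 ≡ 5^2 = 25 ≡ 25 (mod 767)
5^4 ≡ 25^2 = 625 ≡ 625 (mod 767)
5^8 ≡ 625^2 = 390625 ≡ 222 (mod 767)
5^16 ≡ 222^2 = 49284 ≡ 196 (mod 767)
5^32 ≡ 196^2 = 38416 ≡ 66 (mod 767)
5^64 ≡ 66^2 = 4356 ≡ 521 (mod 767)
5^128 ≡ 521^2 = 271441 ≡ 690 (mod 767)
5^256 ≡ 690^2 = 476100 ≡ 560 (mod 767)
5^512 ≡ 560^2 = 313600 ≡ 664 (mod 767)
766 = 512 + 128 + 64 + 32 + 16 + 8 + 4 + 2 in binary powers of 2.
So 5^766 ≡ 664 · 690 · 521 · 66 · 196 · 222 · 625 · 25 ≡ 454 (mod 767).
Since 454 ≠ 1, base 5 is a Fermat witness: 767 is composite.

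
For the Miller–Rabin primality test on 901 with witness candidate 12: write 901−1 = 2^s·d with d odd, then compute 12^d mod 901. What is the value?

901 − 1 = 900 = 2^2 · 225, so d = 225.
12^1 ≡ 12 (mod 901)
12^2 ≡ 12^2 = 144 ≡ 144 (mod 901)
12^4 ≡ 144^2 = 20736 ≡ 13 (mod 901)
12^8 ≡ 13^2 = 169 ≡ 169 (mod 901)
12^16 ≡ 169^2 = 28561 ≡ 630 (mod 901)
12^32 ≡ 630^2 = 396900 ≡ 460 (mod 901)
12^64 ≡ 460^2 = 211600 ≡ 766 (mod 901)
12^128 ≡ 766^2 = 586756 ≡ 205 (mod 901)
225 = 128 + 64 + 32 + 1 in binary powers of 2.
So 12^225 ≡ 205 · 766 · 460 · 12 ≡ 352 (mod 901).
Squaring chain: 352 → 467; never reaches −1, so base 12 is a Miller–Rabin witness that 901 is composite.

352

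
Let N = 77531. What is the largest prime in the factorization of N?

61

77531 = 31 · 2501
2501 = 41 · 61
61 is prime.
So 77531 = 31 · 41 · 61; the largest prime factor is 61.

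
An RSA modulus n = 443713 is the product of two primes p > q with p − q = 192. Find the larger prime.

769

Since p = q + 192, we have 443713 = q(q + 192), so q² + 192q − 443713 = 0.
Discriminant: 192² + 4·443713 = 36864 + 1774852 = 1811716; √1811716 = 1346.
q = (−192 + 1346)/2 = 577, and p = q + 192 = 769.
Check: 577 · 769 = 443713.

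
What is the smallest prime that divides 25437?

25437 is odd.
Digit sum 21, divisible by 3.

3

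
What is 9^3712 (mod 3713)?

3390

9^1 ≡ 9 (mod 3713)
9^2 ≡ 9^2 = 81 ≡ 81 (mod 3713)
9^4 ≡ 81^2 = 6561 ≡ 2848 (mod 3713)
9^8 ≡ 2848^2 = 8111104 ≡ 1912 (mod 3713)
9^16 ≡ 1912^2 = 3655744 ≡ 2152 (mod 3713)
9^32 ≡ 2152^2 = 4631104 ≡ 993 (mod 3713)
9^64 ≡ 993^2 = 986049 ≡ 2104 (mod 3713)
9^128 ≡ 2104^2 = 4426816 ≡ 920 (mod 3713)
9^256 ≡ 920^2 = 846400 ≡ 3549 (mod 3713)
9^512 ≡ 3549^2 = 12595401 ≡ 905 (mod 3713)
9^1024 ≡ 905^2 = 819025 ≡ 2165 (mod 3713)
9^2048 ≡ 2165^2 = 4687225 ≡ 1419 (mod 3713)
3712 = 2048 + 1024 + 512 + 128 in binary powers of 2.
So 9^3712 ≡ 1419 · 2165 · 905 · 920 ≡ 3390 (mod 3713).
Since 3390 ≠ 1, base 9 is a Fermat witness: 3713 is composite.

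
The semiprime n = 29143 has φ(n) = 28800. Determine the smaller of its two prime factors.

151

φ(n) = (p−1)(q−1) = n − (p+q) + 1, so p + q = 29143 − 28800 + 1 = 344.
p and q are the roots of t² − 344t + 29143 = 0.
Discriminant: 344² − 4·29143 = 118336 − 116572 = 1764; √1764 = 42.
q = (344 − 42)/2 = 151, p = (344 + 42)/2 = 193.
Check: 151 · 193 = 29143.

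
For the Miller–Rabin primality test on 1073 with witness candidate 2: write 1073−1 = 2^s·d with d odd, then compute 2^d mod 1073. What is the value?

1073 − 1 = 1072 = 2^4 · 67, so d = 67.
2^1 ≡ 2 (mod 1073)
2^2 ≡ 2^2 = 4 ≡ 4 (mod 1073)
2^4 ≡ 4^2 = 16 ≡ 16 (mod 1073)
2^8 ≡ 16^2 = 256 ≡ 256 (mod 1073)
2^16 ≡ 256^2 = 65536 ≡ 83 (mod 1073)
2^32 ≡ 83^2 = 6889 ≡ 451 (mod 1073)
2^64 ≡ 451^2 = 203401 ≡ 604 (mod 1073)
67 = 64 + 2 + 1 in binary powers of 2.
So 2^67 ≡ 604 · 4 · 2 ≡ 540 (mod 1073).
Squaring chain: 540 → 817 → 83 → 451; never reaches −1, so base 2 is a Miller–Rabin witness that 1073 is composite.

540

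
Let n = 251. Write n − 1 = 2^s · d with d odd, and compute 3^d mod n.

1

251 − 1 = 250 = 2^1 · 125, so d = 125.
3^1 ≡ 3 (mod 251)
3^2 ≡ 3^2 = 9 ≡ 9 (mod 251)
3^4 ≡ 9^2 = 81 ≡ 81 (mod 251)
3^8 ≡ 81^2 = 6561 ≡ 35 (mod 251)
3^16 ≡ 35^2 = 1225 ≡ 221 (mod 251)
3^32 ≡ 221^2 = 48841 ≡ 147 (mod 251)
3^64 ≡ 147^2 = 21609 ≡ 23 (mod 251)
125 = 64 + 32 + 16 + 8 + 4 + 1 in binary powers of 2.
So 3^125 ≡ 23 · 147 · 221 · 35 · 81 · 3 ≡ 1 (mod 251).
Since 3^d ≡ 1 (mod 251), base 3 does not prove 251 composite.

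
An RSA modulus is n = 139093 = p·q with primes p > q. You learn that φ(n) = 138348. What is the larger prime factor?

379

φ(n) = (p−1)(q−1) = n − (p+q) + 1, so p + q = 139093 − 138348 + 1 = 746.
p and q are the roots of t² − 746t + 139093 = 0.
Discriminant: 746² − 4·139093 = 556516 − 556372 = 144; √144 = 12.
q = (746 − 12)/2 = 367, p = (746 + 12)/2 = 379.
Check: 367 · 379 = 139093.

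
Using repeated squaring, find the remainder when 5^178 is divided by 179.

5^1 ≡ 5 (mod 179)
5^2 ≡ 5^2 = 25 ≡ 25 (mod 179)
5^4 ≡ 25^2 = 625 ≡ 88 (mod 179)
5^8 ≡ 88^2 = 7744 ≡ 47 (mod 179)
5^16 ≡ 47^2 = 2209 ≡ 61 (mod 179)
5^32 ≡ 61^2 = 3721 ≡ 141 (mod 179)
5^64 ≡ 141^2 = 19881 ≡ 12 (mod 179)
5^128 ≡ 12^2 = 144 ≡ 144 (mod 179)
178 = 128 + 32 + 16 + 2 in binary powers of 2.
So 5^178 ≡ 144 · 141 · 61 · 25 ≡ 1 (mod 179).
Since the result is 1, base 5 gives no evidence that 179 is composite.

1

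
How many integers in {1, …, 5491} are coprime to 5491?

Factor: 5491 = 17^2 · 19.
φ(5491) = 17^1·(17−1) · (19−1) = 272 · 18 = 4896.

4896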